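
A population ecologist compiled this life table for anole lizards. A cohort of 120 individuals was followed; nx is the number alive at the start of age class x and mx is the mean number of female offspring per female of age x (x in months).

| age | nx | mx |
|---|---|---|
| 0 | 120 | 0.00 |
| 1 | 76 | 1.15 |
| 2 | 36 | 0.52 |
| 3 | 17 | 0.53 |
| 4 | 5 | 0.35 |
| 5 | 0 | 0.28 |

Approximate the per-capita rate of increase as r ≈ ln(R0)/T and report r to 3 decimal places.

-0.019

lx = nx/n0 = nx/120: 1, 0.63333…, 0.3, 0.14167…, 0.04167…, 0
R0 = Σ lx·mx = 0 + 0.72833… + 0.156 + 0.07508… + 0.01458… + 0 = 0.974…
Σ x·lx·mx = 1.323917…; T = 1.323917…/0.974… = 1.35926…
r ≈ ln(R0)/T = ln(0.974…)/1.35926… = -0.01938… → -0.019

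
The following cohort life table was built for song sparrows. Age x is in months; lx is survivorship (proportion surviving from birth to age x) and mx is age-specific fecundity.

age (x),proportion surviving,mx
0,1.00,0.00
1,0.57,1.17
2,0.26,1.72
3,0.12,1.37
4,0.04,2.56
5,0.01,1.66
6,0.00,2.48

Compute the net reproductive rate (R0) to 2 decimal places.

1.40

lx·mx by age: 0, 0.6669, 0.4472, 0.1644, 0.1024, 0.0166, 0
R0 = Σ lx·mx = 1.3975 → 1.40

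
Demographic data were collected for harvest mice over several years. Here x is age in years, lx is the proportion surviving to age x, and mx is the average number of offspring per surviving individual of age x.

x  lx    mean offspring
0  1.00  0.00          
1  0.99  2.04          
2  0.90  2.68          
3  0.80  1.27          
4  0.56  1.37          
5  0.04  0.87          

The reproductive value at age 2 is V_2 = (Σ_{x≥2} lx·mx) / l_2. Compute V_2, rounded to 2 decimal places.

4.70

lx·mx for x ≥ 2: 2.412, 1.016, 0.7672, 0.0348 → sum = 4.23
V_2 = 4.23 / l_2 = 4.23 / 0.9 = 4.7 → 4.70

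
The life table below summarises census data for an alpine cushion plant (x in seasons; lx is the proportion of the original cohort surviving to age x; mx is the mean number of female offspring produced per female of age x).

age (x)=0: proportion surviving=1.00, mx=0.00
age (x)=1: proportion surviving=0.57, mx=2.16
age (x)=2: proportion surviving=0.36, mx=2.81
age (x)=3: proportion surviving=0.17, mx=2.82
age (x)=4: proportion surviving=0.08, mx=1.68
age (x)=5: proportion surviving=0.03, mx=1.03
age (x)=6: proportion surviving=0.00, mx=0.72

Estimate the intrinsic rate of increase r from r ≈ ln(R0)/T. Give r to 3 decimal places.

R0 = Σ lx·mx = 0 + 1.2312 + 1.0116 + 0.4794 + 0.1344 + 0.0309 + 0 = 2.8875
Σ x·lx·mx = 5.3847; T = 5.3847/2.8875 = 1.86483…
r ≈ ln(R0)/T = ln(2.8875)/1.86483… = 0.56863… → 0.569

0.569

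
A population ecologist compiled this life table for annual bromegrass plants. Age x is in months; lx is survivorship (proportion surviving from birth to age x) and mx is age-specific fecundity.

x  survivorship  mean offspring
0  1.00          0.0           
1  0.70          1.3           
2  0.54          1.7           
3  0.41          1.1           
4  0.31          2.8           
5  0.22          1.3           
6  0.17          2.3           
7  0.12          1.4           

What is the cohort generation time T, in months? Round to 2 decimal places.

lx·mx: 0, 0.91, 0.918, 0.451, 0.868, 0.286, 0.391, 0.168 → R0 = 3.992
x·lx·mx: 0, 0.91, 1.836, 1.353, 3.472, 1.43, 2.346, 1.176 → Σ = 12.523
T = 12.523 / 3.992 = 3.137024… → 3.14

3.14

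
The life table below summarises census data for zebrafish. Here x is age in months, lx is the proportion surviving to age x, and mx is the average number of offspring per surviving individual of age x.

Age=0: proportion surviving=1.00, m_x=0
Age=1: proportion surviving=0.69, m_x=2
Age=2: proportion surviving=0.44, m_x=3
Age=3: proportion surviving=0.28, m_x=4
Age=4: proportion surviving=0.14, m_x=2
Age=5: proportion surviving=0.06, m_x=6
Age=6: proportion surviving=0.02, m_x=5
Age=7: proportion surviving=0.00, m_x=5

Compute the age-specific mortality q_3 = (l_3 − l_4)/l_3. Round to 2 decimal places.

0.50

q_3 = (l_3 − l_4) / l_3 = (0.28 − 0.14) / 0.28
     = 0.14 / 0.28 = 0.5 → 0.50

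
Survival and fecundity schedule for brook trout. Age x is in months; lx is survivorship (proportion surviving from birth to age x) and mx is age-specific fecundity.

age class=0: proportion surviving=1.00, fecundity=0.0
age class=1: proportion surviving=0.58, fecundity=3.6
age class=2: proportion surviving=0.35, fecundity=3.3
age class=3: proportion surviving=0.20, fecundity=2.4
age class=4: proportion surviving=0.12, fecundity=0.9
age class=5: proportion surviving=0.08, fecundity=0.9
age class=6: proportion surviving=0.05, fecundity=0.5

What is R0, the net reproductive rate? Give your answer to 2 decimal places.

lx·mx by age: 0, 2.088, 1.155, 0.48, 0.108, 0.072, 0.025
R0 = Σ lx·mx = 3.928 → 3.93

3.93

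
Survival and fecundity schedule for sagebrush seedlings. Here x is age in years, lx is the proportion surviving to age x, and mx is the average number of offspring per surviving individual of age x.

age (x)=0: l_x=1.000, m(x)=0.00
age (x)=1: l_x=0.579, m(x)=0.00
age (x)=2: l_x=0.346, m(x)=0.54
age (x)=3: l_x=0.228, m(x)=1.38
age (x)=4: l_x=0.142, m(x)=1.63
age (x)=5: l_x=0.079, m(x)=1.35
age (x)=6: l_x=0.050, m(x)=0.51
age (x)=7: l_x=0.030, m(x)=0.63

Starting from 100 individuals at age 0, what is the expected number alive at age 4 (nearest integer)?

14

Expected survivors = N0 · l_4 = 100 × 0.142 = 14.2 → 14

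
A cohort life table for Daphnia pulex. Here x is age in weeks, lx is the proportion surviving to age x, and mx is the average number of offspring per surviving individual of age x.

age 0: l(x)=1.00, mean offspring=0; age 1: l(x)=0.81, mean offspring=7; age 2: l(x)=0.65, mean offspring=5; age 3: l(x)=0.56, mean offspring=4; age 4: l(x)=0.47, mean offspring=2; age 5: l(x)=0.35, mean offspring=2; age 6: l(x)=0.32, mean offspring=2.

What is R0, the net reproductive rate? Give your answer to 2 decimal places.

lx·mx by age: 0, 5.67, 3.25, 2.24, 0.94, 0.7, 0.64
R0 = Σ lx·mx = 13.44 → 13.44

13.44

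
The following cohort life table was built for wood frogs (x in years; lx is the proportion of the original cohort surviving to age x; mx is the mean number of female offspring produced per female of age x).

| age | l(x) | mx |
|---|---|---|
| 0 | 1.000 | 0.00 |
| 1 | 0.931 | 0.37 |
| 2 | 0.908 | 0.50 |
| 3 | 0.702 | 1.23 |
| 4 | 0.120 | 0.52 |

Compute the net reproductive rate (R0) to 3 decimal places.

1.724

lx·mx by age: 0, 0.34447, 0.454, 0.86346, 0.0624
R0 = Σ lx·mx = 1.72433 → 1.724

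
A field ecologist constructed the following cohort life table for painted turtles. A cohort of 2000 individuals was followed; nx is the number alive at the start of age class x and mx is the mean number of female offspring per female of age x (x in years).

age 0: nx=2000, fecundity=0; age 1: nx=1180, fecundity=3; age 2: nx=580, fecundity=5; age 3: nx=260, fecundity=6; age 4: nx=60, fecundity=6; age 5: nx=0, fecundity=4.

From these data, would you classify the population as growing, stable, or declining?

growing

lx = nx/n0 = nx/2000: 1, 0.59, 0.29, 0.13, 0.03, 0
R0 = Σ lx·mx = 0 + 1.77 + 1.45 + 0.78 + 0.18 + 0 = 4.18
R0 > 1, so the population is growing.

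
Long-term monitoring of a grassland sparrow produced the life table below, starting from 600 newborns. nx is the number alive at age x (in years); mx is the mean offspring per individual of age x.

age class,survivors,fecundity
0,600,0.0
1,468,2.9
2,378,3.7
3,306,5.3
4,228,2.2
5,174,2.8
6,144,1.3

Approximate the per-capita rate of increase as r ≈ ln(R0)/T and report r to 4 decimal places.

lx = nx/n0 = nx/600: 1, 0.78, 0.63, 0.51, 0.38, 0.29, 0.24
R0 = Σ lx·mx = 0 + 2.262 + 2.331 + 2.703 + 0.836 + 0.812 + 0.312 = 9.256
Σ x·lx·mx = 24.309; T = 24.309/9.256 = 2.6263…
r ≈ ln(R0)/T = ln(9.256)/2.6263… = 0.847304… → 0.8473

0.8473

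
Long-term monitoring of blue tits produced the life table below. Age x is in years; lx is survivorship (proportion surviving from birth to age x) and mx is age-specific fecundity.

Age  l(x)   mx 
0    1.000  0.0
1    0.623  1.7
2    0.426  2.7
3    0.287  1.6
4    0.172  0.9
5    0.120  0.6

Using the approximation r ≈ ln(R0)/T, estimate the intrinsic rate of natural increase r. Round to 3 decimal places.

R0 = Σ lx·mx = 0 + 1.0591 + 1.1502 + 0.4592 + 0.1548 + 0.072 = 2.8953
Σ x·lx·mx = 5.7163; T = 5.7163/2.8953 = 1.97434…
r ≈ ln(R0)/T = ln(2.8953)/1.97434… = 0.53845… → 0.538

0.538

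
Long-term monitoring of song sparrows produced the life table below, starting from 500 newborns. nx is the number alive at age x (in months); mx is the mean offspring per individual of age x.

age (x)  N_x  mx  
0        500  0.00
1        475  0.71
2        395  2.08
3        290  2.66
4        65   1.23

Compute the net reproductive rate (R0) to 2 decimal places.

lx = nx/n0 = nx/500: 1, 0.95, 0.79, 0.58, 0.13
lx·mx by age: 0, 0.6745, 1.6432, 1.5428, 0.1599
R0 = Σ lx·mx = 4.0204 → 4.02

4.02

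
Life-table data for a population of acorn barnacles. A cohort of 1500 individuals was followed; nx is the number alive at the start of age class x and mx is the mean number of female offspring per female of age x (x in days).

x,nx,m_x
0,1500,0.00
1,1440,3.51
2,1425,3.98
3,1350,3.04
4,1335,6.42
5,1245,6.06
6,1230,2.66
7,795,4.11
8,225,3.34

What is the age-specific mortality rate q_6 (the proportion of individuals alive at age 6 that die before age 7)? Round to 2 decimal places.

lx = nx/n0 = nx/1500: 1, 0.96, 0.95, 0.9, 0.89, 0.83, 0.82, 0.53, 0.15
q_6 = (l_6 − l_7) / l_6 = (0.82 − 0.53) / 0.82
     = 0.29 / 0.82 = 0.353659… → 0.35

0.35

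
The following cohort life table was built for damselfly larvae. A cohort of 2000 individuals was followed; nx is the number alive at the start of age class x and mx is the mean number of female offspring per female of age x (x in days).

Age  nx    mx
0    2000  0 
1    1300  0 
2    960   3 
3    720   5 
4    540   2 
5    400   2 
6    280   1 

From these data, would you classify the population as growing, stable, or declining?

lx = nx/n0 = nx/2000: 1, 0.65, 0.48, 0.36, 0.27, 0.2, 0.14
R0 = Σ lx·mx = 0 + 0 + 1.44 + 1.8 + 0.54 + 0.4 + 0.14 = 4.32
R0 > 1, so the population is growing.

growing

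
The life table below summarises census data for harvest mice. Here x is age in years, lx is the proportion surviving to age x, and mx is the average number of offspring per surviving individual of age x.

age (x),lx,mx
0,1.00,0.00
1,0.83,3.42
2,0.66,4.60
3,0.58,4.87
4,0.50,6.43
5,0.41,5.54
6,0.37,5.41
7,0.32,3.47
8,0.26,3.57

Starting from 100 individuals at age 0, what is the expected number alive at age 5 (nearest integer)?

Expected survivors = N0 · l_5 = 100 × 0.41 = 41 → 41

41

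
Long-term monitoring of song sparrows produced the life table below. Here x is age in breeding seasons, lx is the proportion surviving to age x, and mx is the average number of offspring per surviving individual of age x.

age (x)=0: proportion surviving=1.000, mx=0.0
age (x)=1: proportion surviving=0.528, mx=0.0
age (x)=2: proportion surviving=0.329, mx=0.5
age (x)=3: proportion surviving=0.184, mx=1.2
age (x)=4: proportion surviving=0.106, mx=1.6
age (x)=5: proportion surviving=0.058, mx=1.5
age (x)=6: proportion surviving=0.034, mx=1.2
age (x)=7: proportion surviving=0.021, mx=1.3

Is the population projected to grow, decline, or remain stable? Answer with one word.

R0 = Σ lx·mx = 0 + 0 + 0.1645 + 0.2208 + 0.1696 + 0.087 + 0.0408 + 0.0273 = 0.71
R0 < 1, so the population is declining.

declining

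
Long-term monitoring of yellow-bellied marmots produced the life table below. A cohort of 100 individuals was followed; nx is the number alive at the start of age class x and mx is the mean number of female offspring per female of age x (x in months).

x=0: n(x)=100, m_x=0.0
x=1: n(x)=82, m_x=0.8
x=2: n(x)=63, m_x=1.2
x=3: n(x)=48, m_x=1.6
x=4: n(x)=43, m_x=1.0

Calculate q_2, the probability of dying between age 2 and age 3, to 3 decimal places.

lx = nx/n0 = nx/100: 1, 0.82, 0.63, 0.48, 0.43
q_2 = (l_2 − l_3) / l_2 = (0.63 − 0.48) / 0.63
     = 0.15 / 0.63 = 0.238095… → 0.238

0.238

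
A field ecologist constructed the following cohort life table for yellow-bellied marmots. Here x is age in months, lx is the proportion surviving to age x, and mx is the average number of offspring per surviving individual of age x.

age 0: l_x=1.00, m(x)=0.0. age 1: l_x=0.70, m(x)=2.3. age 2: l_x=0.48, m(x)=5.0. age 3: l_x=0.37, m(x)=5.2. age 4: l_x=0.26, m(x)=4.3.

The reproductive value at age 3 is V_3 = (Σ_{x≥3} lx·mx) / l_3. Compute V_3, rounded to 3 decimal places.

8.222

lx·mx for x ≥ 3: 1.924, 1.118 → sum = 3.042
V_3 = 3.042 / l_3 = 3.042 / 0.37 = 8.221622… → 8.222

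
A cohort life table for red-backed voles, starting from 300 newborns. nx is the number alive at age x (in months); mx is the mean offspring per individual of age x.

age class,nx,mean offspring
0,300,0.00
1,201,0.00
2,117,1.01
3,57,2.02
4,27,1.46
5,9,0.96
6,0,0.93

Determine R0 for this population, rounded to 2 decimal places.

0.94

lx = nx/n0 = nx/300: 1, 0.67, 0.39, 0.19, 0.09, 0.03, 0
lx·mx by age: 0, 0, 0.3939, 0.3838, 0.1314, 0.0288, 0
R0 = Σ lx·mx = 0.9379 → 0.94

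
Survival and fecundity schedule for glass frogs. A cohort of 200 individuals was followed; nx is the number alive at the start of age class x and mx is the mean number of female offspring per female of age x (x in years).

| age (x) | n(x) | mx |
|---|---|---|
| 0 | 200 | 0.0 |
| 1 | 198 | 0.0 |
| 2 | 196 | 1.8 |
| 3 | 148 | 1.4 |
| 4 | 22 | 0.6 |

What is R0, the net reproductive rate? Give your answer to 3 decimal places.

2.866

lx = nx/n0 = nx/200: 1, 0.99, 0.98, 0.74, 0.11
lx·mx by age: 0, 0, 1.764, 1.036, 0.066
R0 = Σ lx·mx = 2.866 → 2.866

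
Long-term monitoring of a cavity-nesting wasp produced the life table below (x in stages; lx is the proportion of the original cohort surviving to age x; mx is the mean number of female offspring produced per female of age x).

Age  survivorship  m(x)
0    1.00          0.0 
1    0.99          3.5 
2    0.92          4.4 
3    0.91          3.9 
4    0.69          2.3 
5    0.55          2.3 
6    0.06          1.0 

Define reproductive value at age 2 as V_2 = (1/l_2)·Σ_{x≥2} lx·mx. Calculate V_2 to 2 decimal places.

lx·mx for x ≥ 2: 4.048, 3.549, 1.587, 1.265, 0.06 → sum = 10.509
V_2 = 10.509 / l_2 = 10.509 / 0.92 = 11.422826… → 11.42

11.42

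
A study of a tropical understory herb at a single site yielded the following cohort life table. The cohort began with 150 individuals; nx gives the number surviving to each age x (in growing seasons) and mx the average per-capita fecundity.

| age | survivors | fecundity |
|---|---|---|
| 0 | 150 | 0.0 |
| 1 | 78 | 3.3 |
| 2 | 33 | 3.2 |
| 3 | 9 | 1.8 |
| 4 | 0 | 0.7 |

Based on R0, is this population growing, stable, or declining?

lx = nx/n0 = nx/150: 1, 0.52, 0.22, 0.06, 0
R0 = Σ lx·mx = 0 + 1.716 + 0.704 + 0.108 + 0 = 2.528
R0 > 1, so the population is growing.

growing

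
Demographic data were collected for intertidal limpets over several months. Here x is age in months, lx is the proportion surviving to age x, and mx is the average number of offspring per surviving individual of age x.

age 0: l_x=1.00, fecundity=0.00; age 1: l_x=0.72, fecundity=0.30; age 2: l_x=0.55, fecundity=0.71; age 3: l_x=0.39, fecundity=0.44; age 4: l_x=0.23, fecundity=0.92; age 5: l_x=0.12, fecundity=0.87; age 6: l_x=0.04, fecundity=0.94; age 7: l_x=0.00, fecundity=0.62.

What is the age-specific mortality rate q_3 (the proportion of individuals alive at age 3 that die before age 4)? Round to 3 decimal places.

q_3 = (l_3 − l_4) / l_3 = (0.39 − 0.23) / 0.39
     = 0.16 / 0.39 = 0.410256… → 0.410

0.410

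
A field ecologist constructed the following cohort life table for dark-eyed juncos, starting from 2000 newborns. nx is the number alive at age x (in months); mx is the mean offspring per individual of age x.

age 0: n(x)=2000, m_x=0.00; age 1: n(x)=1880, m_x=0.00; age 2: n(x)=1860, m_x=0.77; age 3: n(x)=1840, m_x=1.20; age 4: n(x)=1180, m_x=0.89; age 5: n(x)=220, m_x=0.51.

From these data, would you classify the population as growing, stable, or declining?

lx = nx/n0 = nx/2000: 1, 0.94, 0.93, 0.92, 0.59, 0.11
R0 = Σ lx·mx = 0 + 0 + 0.7161 + 1.104 + 0.5251 + 0.0561 = 2.4013
R0 > 1, so the population is growing.

growing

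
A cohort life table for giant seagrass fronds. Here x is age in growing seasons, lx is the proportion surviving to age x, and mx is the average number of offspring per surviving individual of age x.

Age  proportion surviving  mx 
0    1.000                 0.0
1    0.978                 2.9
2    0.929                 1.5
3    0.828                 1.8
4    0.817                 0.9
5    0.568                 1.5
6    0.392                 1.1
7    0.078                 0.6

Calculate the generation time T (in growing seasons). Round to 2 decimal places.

2.60

lx·mx: 0, 2.8362, 1.3935, 1.4904, 0.7353, 0.852, 0.4312, 0.0468 → R0 = 7.7854
x·lx·mx: 0, 2.8362, 2.787, 4.4712, 2.9412, 4.26, 2.5872, 0.3276 → Σ = 20.2104
T = 20.2104 / 7.7854 = 2.595936… → 2.60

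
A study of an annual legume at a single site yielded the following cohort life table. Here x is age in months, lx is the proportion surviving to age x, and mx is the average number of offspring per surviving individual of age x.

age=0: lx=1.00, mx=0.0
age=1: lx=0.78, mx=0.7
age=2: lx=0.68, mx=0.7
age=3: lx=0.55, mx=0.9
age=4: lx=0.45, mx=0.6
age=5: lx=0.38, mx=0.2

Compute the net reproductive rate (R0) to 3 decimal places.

1.863

lx·mx by age: 0, 0.546, 0.476, 0.495, 0.27, 0.076
R0 = Σ lx·mx = 1.863 → 1.863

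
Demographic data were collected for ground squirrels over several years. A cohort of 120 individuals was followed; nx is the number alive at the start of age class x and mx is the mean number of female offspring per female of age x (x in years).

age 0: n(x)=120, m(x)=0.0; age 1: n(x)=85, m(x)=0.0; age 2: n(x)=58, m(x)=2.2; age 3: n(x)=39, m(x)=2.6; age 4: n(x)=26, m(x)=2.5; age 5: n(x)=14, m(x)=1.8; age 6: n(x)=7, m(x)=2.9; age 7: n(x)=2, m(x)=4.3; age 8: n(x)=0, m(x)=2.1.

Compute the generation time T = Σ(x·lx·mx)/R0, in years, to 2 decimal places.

lx = nx/n0 = nx/120: 1, 0.70833…, 0.48333…, 0.325, 0.21667…, 0.11667…, 0.05833…, 0.01667…, 0
lx·mx: 0, 0, 1.063333…, 0.845, 0.541667…, 0.21…, 0.169167…, 0.071667…, 0 → R0 = 2.900833…
x·lx·mx: 0, 0, 2.126667…, 2.535, 2.166667…, 1.05…, 1.015…, 0.501667…, 0 → Σ = 9.395…
T = 9.395… / 2.900833… = 3.238725… → 3.24

3.24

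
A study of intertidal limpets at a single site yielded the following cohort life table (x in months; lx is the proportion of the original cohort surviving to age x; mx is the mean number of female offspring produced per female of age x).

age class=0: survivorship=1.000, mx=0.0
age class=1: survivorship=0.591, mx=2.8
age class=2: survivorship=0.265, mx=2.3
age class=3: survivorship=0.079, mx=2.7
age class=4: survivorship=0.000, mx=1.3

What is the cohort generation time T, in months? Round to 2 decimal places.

1.42

lx·mx: 0, 1.6548, 0.6095, 0.2133, 0 → R0 = 2.4776
x·lx·mx: 0, 1.6548, 1.219, 0.6399, 0 → Σ = 3.5137
T = 3.5137 / 2.4776 = 1.418187… → 1.42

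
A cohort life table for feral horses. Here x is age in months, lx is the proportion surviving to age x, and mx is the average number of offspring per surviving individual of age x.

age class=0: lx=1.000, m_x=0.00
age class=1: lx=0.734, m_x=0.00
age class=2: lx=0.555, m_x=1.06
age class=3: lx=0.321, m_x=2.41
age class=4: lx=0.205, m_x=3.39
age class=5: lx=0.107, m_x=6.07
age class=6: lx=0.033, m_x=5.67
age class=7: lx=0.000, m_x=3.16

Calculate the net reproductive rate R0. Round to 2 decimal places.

2.89

lx·mx by age: 0, 0, 0.5883, 0.77361, 0.69495, 0.64949, 0.18711, 0
R0 = Σ lx·mx = 2.89346 → 2.89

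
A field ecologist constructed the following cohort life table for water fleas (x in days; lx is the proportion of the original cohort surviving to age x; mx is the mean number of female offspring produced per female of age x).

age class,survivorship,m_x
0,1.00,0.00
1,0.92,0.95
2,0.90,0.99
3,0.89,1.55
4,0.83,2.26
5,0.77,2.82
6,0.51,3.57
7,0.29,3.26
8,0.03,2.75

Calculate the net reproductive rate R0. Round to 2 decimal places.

lx·mx by age: 0, 0.874, 0.891, 1.3795, 1.8758, 2.1714, 1.8207, 0.9454, 0.0825
R0 = Σ lx·mx = 10.0403 → 10.04

10.04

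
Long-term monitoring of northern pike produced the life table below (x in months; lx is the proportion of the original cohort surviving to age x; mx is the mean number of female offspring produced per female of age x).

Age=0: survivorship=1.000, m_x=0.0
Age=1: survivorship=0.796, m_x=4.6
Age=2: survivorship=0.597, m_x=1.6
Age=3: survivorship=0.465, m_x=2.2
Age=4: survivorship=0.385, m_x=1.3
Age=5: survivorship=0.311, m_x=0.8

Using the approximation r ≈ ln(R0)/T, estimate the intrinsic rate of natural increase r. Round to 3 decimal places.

0.997

R0 = Σ lx·mx = 0 + 3.6616 + 0.9552 + 1.023 + 0.5005 + 0.2488 = 6.3891
Σ x·lx·mx = 11.887; T = 11.887/6.3891 = 1.86051…
r ≈ ln(R0)/T = ln(6.3891)/1.86051… = 0.99682… → 0.997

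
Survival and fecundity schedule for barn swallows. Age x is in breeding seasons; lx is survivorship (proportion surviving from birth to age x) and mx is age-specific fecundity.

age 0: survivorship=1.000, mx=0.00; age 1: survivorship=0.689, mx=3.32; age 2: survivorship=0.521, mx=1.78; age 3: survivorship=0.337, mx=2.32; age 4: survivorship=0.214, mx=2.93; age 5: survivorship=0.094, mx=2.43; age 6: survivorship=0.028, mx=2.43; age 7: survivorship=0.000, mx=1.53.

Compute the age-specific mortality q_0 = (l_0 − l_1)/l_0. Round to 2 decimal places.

q_0 = (l_0 − l_1) / l_0 = (1 − 0.689) / 1
     = 0.311 / 1 = 0.311 → 0.31

0.31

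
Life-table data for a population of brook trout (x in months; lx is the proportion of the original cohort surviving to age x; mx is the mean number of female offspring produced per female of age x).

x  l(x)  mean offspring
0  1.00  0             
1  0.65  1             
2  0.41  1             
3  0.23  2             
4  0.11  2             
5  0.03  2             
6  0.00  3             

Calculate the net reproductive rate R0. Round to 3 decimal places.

1.800

lx·mx by age: 0, 0.65, 0.41, 0.46, 0.22, 0.06, 0
R0 = Σ lx·mx = 1.8 → 1.800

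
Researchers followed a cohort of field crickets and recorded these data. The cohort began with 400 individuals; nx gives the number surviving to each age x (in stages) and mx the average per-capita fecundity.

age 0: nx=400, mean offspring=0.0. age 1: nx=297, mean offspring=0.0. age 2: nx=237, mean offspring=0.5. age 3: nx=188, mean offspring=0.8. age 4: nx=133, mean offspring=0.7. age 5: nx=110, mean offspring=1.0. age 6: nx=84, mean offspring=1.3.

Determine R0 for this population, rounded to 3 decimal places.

1.453

lx = nx/n0 = nx/400: 1, 0.7425, 0.5925, 0.47, 0.3325, 0.275, 0.21
lx·mx by age: 0, 0, 0.29625, 0.376, 0.23275, 0.275, 0.273
R0 = Σ lx·mx = 1.453 → 1.453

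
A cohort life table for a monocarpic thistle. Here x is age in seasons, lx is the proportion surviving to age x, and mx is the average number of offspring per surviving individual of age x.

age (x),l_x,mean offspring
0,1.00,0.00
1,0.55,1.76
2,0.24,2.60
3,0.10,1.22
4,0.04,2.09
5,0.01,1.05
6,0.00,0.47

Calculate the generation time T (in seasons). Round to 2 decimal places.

lx·mx: 0, 0.968, 0.624, 0.122, 0.0836, 0.0105, 0 → R0 = 1.8081
x·lx·mx: 0, 0.968, 1.248, 0.366, 0.3344, 0.0525, 0 → Σ = 2.9689
T = 2.9689 / 1.8081 = 1.642… → 1.64

1.64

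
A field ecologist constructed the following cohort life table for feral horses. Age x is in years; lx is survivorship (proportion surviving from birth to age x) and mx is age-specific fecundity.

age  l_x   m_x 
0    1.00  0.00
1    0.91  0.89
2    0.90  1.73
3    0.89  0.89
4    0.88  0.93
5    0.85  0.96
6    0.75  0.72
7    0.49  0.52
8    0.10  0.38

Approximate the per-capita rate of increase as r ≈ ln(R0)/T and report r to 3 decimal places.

R0 = Σ lx·mx = 0 + 0.8099 + 1.557 + 0.7921 + 0.8184 + 0.816 + 0.54 + 0.2548 + 0.038 = 5.6262
Σ x·lx·mx = 18.9814; T = 18.9814/5.6262 = 3.37375…
r ≈ ln(R0)/T = ln(5.6262)/3.37375… = 0.51202… → 0.512

0.512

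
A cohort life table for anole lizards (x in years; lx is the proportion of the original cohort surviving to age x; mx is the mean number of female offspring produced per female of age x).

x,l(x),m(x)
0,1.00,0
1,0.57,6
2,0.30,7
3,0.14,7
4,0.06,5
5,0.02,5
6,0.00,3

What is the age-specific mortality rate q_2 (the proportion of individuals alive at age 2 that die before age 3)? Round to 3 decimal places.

q_2 = (l_2 − l_3) / l_2 = (0.3 − 0.14) / 0.3
     = 0.16 / 0.3 = 0.533333… → 0.533

0.533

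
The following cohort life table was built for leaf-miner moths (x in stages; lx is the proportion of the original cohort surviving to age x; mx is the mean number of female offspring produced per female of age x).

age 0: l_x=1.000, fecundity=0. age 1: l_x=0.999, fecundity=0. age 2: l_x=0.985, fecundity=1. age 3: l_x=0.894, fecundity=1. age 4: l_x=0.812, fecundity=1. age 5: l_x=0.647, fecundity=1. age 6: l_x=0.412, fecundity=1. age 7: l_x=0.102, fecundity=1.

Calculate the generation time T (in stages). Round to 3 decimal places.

lx·mx: 0, 0, 0.985, 0.894, 0.812, 0.647, 0.412, 0.102 → R0 = 3.852
x·lx·mx: 0, 0, 1.97, 2.682, 3.248, 3.235, 2.472, 0.714 → Σ = 14.321
T = 14.321 / 3.852 = 3.717809… → 3.718

3.718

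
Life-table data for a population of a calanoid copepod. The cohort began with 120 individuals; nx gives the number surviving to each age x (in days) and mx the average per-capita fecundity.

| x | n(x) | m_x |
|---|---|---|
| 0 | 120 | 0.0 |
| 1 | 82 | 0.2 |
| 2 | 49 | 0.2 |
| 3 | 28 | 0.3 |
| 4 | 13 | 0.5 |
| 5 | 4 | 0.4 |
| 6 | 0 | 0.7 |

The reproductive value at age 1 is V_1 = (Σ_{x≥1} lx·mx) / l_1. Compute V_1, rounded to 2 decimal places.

lx = nx/n0 = nx/120: 1, 0.68333…, 0.40833…, 0.23333…, 0.10833…, 0.03333…, 0
lx·mx for x ≥ 1: 0.136667…, 0.081667…, 0.07…, 0.054167…, 0.013333…, 0 → sum = 0.355833…
V_1 = 0.355833… / l_1 = 0.355833… / 0.683333… = 0.520732… → 0.52

0.52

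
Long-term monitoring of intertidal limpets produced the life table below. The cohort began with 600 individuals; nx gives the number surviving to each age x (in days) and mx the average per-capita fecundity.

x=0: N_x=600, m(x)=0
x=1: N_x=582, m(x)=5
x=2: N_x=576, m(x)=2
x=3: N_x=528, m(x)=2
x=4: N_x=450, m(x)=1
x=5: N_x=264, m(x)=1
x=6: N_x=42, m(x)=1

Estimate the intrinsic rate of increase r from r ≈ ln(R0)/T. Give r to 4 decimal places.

1.1401

lx = nx/n0 = nx/600: 1, 0.97, 0.96, 0.88, 0.75, 0.44, 0.07
R0 = Σ lx·mx = 0 + 4.85 + 1.92 + 1.76 + 0.75 + 0.44 + 0.07 = 9.79
Σ x·lx·mx = 19.59; T = 19.59/9.79 = 2.00102…
r ≈ ln(R0)/T = ln(9.79)/2.00102… = 1.140098… → 1.1401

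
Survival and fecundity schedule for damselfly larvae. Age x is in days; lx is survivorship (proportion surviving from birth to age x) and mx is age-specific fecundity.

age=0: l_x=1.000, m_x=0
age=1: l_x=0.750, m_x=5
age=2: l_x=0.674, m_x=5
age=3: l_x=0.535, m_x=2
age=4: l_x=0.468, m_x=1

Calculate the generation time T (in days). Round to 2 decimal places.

1.80

lx·mx: 0, 3.75, 3.37, 1.07, 0.468 → R0 = 8.658
x·lx·mx: 0, 3.75, 6.74, 3.21, 1.872 → Σ = 15.572
T = 15.572 / 8.658 = 1.798568… → 1.80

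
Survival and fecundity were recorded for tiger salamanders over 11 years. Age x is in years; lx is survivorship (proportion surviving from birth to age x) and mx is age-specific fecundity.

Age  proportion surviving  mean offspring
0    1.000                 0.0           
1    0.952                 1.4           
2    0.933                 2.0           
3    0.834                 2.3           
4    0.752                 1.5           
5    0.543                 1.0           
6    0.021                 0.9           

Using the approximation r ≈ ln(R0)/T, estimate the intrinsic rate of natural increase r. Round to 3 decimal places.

0.719

R0 = Σ lx·mx = 0 + 1.3328 + 1.866 + 1.9182 + 1.128 + 0.543 + 0.0189 = 6.8069
Σ x·lx·mx = 18.1598; T = 18.1598/6.8069 = 2.66785…
r ≈ ln(R0)/T = ln(6.8069)/2.66785… = 0.71891… → 0.719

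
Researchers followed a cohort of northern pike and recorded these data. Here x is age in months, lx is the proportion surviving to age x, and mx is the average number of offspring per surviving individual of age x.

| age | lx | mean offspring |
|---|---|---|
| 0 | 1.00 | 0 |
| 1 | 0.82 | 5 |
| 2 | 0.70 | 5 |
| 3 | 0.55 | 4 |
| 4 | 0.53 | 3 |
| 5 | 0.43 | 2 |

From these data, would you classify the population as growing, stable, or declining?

R0 = Σ lx·mx = 0 + 4.1 + 3.5 + 2.2 + 1.59 + 0.86 = 12.25
R0 > 1, so the population is growing.

growing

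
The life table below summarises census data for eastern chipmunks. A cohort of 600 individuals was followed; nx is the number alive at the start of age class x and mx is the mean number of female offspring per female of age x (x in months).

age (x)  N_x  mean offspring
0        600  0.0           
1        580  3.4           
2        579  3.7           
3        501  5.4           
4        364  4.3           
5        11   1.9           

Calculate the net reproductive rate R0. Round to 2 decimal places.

lx = nx/n0 = nx/600: 1, 0.96667…, 0.965, 0.835, 0.60667…, 0.01833…
lx·mx by age: 0, 3.286667…, 3.5705, 4.509, 2.608667…, 0.034833…
R0 = Σ lx·mx = 14.009667… → 14.01

14.01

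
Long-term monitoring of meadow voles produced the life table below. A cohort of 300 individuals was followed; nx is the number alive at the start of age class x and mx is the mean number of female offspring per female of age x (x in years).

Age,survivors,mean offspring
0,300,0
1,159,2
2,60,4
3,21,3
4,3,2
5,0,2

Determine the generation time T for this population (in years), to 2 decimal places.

lx = nx/n0 = nx/300: 1, 0.53, 0.2, 0.07, 0.01, 0
lx·mx: 0, 1.06, 0.8, 0.21, 0.02, 0 → R0 = 2.09
x·lx·mx: 0, 1.06, 1.6, 0.63, 0.08, 0 → Σ = 3.37
T = 3.37 / 2.09 = 1.61244… → 1.61

1.61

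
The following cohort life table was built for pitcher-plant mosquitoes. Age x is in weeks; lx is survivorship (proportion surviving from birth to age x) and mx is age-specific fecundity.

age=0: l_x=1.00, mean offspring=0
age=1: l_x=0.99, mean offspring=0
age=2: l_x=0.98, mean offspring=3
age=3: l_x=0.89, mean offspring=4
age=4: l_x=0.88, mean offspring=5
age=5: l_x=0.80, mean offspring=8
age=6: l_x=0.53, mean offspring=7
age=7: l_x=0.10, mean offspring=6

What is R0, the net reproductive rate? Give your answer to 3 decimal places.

lx·mx by age: 0, 0, 2.94, 3.56, 4.4, 6.4, 3.71, 0.6
R0 = Σ lx·mx = 21.61 → 21.610

21.610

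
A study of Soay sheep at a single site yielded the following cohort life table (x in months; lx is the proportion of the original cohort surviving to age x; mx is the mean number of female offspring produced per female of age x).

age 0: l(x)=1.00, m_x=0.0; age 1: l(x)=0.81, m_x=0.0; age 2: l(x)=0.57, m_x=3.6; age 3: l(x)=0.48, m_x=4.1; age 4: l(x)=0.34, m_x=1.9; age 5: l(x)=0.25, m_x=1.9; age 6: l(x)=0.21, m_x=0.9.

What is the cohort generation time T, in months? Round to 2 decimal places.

3.02

lx·mx: 0, 0, 2.052, 1.968, 0.646, 0.475, 0.189 → R0 = 5.33
x·lx·mx: 0, 0, 4.104, 5.904, 2.584, 2.375, 1.134 → Σ = 16.101
T = 16.101 / 5.33 = 3.020826… → 3.02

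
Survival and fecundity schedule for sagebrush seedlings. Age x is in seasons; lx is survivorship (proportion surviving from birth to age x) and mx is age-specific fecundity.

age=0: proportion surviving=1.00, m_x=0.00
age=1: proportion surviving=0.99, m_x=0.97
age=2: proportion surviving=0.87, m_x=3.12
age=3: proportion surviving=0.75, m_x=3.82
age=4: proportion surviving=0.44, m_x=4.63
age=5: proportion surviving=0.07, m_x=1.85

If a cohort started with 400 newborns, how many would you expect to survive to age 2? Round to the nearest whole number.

Expected survivors = N0 · l_2 = 400 × 0.87 = 348 → 348

348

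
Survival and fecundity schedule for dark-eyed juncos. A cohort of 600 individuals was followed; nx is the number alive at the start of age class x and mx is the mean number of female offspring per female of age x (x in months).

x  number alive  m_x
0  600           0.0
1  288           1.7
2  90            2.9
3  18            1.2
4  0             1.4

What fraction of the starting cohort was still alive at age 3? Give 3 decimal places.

0.030

l_3 = n_3/n_0 = 18/600 = 0.03 → 0.030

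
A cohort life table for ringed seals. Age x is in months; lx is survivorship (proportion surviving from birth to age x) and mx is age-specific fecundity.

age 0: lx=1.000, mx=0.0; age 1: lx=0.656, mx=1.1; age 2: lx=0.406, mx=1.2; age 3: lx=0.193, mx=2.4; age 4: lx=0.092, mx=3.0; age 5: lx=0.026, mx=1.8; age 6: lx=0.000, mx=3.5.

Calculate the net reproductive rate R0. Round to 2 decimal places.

lx·mx by age: 0, 0.7216, 0.4872, 0.4632, 0.276, 0.0468, 0
R0 = Σ lx·mx = 1.9948 → 1.99

1.99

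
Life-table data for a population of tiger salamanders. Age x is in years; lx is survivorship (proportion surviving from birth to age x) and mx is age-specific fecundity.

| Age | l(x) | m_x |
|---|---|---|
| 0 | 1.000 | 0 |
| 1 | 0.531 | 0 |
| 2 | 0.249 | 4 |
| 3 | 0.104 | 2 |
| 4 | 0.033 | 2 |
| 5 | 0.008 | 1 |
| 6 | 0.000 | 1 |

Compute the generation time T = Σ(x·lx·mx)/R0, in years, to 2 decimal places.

lx·mx: 0, 0, 0.996, 0.208, 0.066, 0.008, 0 → R0 = 1.278
x·lx·mx: 0, 0, 1.992, 0.624, 0.264, 0.04, 0 → Σ = 2.92
T = 2.92 / 1.278 = 2.28482… → 2.28

2.28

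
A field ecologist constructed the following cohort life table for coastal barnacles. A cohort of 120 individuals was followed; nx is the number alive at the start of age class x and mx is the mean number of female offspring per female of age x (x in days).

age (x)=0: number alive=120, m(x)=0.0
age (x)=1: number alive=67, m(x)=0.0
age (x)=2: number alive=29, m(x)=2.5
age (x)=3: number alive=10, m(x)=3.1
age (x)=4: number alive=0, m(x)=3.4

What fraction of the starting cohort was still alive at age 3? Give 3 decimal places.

0.083

l_3 = n_3/n_0 = 10/120 = 0.083333… → 0.083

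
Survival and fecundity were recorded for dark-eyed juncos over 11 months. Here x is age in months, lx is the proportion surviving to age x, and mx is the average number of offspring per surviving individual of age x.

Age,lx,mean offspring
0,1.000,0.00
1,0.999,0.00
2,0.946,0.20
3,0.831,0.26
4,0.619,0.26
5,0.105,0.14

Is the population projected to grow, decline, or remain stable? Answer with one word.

declining

R0 = Σ lx·mx = 0 + 0 + 0.1892 + 0.21606 + 0.16094 + 0.0147 = 0.5809
R0 < 1, so the population is declining.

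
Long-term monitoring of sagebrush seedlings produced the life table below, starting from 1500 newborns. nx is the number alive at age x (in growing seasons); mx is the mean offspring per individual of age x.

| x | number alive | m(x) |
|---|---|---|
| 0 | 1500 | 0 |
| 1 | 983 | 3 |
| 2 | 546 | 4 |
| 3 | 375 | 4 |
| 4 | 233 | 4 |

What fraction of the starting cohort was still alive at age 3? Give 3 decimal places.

l_3 = n_3/n_0 = 375/1500 = 0.25 → 0.250

0.250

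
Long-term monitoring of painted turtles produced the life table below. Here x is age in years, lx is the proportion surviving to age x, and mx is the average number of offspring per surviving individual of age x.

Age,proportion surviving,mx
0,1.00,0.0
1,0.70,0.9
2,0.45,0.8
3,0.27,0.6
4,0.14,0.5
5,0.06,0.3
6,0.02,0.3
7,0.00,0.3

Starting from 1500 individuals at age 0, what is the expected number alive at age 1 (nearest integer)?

Expected survivors = N0 · l_1 = 1500 × 0.70 = 1050 → 1050

1050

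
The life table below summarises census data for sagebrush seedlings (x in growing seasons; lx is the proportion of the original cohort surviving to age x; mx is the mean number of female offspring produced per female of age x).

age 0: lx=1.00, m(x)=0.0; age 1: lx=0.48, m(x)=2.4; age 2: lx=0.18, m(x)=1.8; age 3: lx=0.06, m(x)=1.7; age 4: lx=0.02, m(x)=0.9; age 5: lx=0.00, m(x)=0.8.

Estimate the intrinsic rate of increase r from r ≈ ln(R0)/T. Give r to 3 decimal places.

R0 = Σ lx·mx = 0 + 1.152 + 0.324 + 0.102 + 0.018 + 0 = 1.596
Σ x·lx·mx = 2.178; T = 2.178/1.596 = 1.36466…
r ≈ ln(R0)/T = ln(1.596)/1.36466… = 0.34258… → 0.343

0.343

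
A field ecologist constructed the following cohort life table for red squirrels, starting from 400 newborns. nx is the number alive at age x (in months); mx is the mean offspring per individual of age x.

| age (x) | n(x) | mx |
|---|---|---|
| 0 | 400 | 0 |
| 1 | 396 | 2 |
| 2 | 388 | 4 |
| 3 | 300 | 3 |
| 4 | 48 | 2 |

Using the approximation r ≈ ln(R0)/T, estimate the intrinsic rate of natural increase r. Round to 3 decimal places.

lx = nx/n0 = nx/400: 1, 0.99, 0.97, 0.75, 0.12
R0 = Σ lx·mx = 0 + 1.98 + 3.88 + 2.25 + 0.24 = 8.35
Σ x·lx·mx = 17.45; T = 17.45/8.35 = 2.08982…
r ≈ ln(R0)/T = ln(8.35)/2.08982… = 1.01552… → 1.016

1.016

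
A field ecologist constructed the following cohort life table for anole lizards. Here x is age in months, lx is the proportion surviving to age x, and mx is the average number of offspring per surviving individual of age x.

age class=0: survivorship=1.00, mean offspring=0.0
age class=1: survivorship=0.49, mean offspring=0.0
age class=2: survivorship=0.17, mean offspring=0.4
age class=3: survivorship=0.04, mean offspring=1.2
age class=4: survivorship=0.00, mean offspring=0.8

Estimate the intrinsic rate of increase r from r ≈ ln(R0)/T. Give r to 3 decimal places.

R0 = Σ lx·mx = 0 + 0 + 0.068 + 0.048 + 0 = 0.116
Σ x·lx·mx = 0.28; T = 0.28/0.116 = 2.41379…
r ≈ ln(R0)/T = ln(0.116)/2.41379… = -0.89244… → -0.892

-0.892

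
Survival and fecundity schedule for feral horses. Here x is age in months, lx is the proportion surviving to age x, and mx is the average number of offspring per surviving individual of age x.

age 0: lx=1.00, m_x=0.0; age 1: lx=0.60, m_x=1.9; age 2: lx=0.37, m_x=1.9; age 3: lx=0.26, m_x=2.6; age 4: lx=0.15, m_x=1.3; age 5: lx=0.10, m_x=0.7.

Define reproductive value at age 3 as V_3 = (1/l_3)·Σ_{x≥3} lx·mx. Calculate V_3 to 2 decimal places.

lx·mx for x ≥ 3: 0.676, 0.195, 0.07 → sum = 0.941
V_3 = 0.941 / l_3 = 0.941 / 0.26 = 3.619231… → 3.62

3.62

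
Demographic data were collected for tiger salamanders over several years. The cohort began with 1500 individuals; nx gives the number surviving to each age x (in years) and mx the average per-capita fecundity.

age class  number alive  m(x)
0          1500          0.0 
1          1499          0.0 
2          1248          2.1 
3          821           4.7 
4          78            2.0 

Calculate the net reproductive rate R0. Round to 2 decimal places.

lx = nx/n0 = nx/1500: 1, 0.99933…, 0.832, 0.54733…, 0.052
lx·mx by age: 0, 0, 1.7472, 2.572467…, 0.104
R0 = Σ lx·mx = 4.423667… → 4.42

4.42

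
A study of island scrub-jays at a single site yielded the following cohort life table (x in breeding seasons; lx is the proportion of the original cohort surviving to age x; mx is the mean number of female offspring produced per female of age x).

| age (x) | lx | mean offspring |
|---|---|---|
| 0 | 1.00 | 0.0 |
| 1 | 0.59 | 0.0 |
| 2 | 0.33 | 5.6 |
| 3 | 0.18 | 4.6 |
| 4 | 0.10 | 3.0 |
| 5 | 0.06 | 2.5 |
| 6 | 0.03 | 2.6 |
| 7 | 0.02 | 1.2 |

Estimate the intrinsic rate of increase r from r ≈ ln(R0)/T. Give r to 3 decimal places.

0.432

R0 = Σ lx·mx = 0 + 0 + 1.848 + 0.828 + 0.3 + 0.15 + 0.078 + 0.024 = 3.228
Σ x·lx·mx = 8.766; T = 8.766/3.228 = 2.71561…
r ≈ ln(R0)/T = ln(3.228)/2.71561… = 0.43153… → 0.432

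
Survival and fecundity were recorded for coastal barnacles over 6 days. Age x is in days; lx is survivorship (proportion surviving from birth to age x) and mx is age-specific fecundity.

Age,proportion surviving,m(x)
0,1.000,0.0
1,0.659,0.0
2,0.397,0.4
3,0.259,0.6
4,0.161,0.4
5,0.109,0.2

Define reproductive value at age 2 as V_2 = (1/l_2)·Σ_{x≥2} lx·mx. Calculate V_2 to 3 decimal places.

lx·mx for x ≥ 2: 0.1588, 0.1554, 0.0644, 0.0218 → sum = 0.4004
V_2 = 0.4004 / l_2 = 0.4004 / 0.397 = 1.008564… → 1.009

1.009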